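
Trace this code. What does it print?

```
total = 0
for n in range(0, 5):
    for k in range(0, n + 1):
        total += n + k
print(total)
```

60

n=0,k=0: total = 0+0 = 0
n=1,k=0: total = 0+1 = 1
n=1,k=1: total = 1+2 = 3
n=2,k=0: total = 3+2 = 5
n=2,k=1: total = 5+3 = 8
n=2,k=2: total = 8+4 = 12
n=3,k=0: total = 12+3 = 15
n=3,k=1: total = 15+4 = 19
n=3,k=2: total = 19+5 = 24
n=3,k=3: total = 24+6 = 30
n=4,k=0: total = 30+4 = 34
n=4,k=1: total = 34+5 = 39
n=4,k=2: total = 39+6 = 45
n=4,k=3: total = 45+7 = 52
n=4,k=4: total = 52+8 = 60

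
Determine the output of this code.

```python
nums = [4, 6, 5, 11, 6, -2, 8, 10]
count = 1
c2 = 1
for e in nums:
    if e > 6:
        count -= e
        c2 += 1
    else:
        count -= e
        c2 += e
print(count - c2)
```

e=4: not >6, count = 1-4 = -3; c2=5
e=6: not >6, count = (-3)-6 = -9; c2=11
e=5: not >6, count = (-9)-5 = -14; c2=16
e=11: >6, count = (-14)-11 = -25; c2=17
e=6: not >6, count = (-25)-6 = -31; c2=23
e=-2: not >6, count = (-31)-(-2) = -29; c2=21
e=8: >6, count = (-29)-8 = -37; c2=22
e=10: >6, count = (-37)-10 = -47; c2=23
count-c2 = (-47)-23 = -70

-70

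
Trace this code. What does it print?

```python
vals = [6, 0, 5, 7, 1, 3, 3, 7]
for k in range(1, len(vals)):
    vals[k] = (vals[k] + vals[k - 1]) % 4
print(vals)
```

[6, 2, 3, 2, 3, 2, 1, 0]

k=1: vals[1] = (0+6)%4 = 2 → [6, 2, 5, 7, 1, 3, 3, 7]
k=2: vals[2] = (5+2)%4 = 3 → [6, 2, 3, 7, 1, 3, 3, 7]
k=3: vals[3] = (7+3)%4 = 2 → [6, 2, 3, 2, 1, 3, 3, 7]
k=4: vals[4] = (1+2)%4 = 3 → [6, 2, 3, 2, 3, 3, 3, 7]
k=5: vals[5] = (3+3)%4 = 2 → [6, 2, 3, 2, 3, 2, 3, 7]
k=6: vals[6] = (3+2)%4 = 1 → [6, 2, 3, 2, 3, 2, 1, 7]
k=7: vals[7] = (7+1)%4 = 0 → [6, 2, 3, 2, 3, 2, 1, 0]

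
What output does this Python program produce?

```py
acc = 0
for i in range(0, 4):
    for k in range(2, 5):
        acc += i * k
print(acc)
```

i=0,k=2: acc = 0+0 = 0
i=0,k=3: acc = 0+0 = 0
i=0,k=4: acc = 0+0 = 0
i=1,k=2: acc = 0+2 = 2
i=1,k=3: acc = 2+3 = 5
i=1,k=4: acc = 5+4 = 9
i=2,k=2: acc = 9+4 = 13
i=2,k=3: acc = 13+6 = 19
i=2,k=4: acc = 19+8 = 27
i=3,k=2: acc = 27+6 = 33
i=3,k=3: acc = 33+9 = 42
i=3,k=4: acc = 42+12 = 54

54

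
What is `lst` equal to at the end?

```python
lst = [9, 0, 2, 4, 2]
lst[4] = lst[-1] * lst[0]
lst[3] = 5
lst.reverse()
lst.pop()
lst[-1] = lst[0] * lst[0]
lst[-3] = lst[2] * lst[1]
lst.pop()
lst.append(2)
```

lst[4] = lst[-1]*lst[0] = 2*9 = 18 → [9, 0, 2, 4, 18]
lst[3] = 5 → [9, 0, 2, 5, 18]
reverse → [18, 5, 2, 0, 9]
pop() removes 9 → [18, 5, 2, 0]
lst[-1] = lst[0]*lst[0] = 18*18 = 324 → [18, 5, 2, 324]
lst[-3] = lst[2]*lst[1] = 2*5 = 10 → [18, 10, 2, 324]
pop() removes 324 → [18, 10, 2]
append 2 → [18, 10, 2, 2]

[18, 10, 2, 2]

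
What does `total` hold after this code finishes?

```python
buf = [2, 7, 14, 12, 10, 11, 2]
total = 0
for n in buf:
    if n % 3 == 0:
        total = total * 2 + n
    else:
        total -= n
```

n=2: not %3==0, total = 0-2 = -2
n=7: not %3==0, total = (-2)-7 = -9
n=14: not %3==0, total = (-9)-14 = -23
n=12: %3==0, total = (-23)*2+12 = -34
n=10: not %3==0, total = (-34)-10 = -44
n=11: not %3==0, total = (-44)-11 = -55
n=2: not %3==0, total = (-55)-2 = -57

-57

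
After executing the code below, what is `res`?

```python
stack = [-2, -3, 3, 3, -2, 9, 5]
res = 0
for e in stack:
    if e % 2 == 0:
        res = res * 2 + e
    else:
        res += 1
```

2

e=-2: even, res = 0*2+(-2) = -2
e=-3: not even, res = (-2)+1 = -1
e=3: not even, res = (-1)+1 = 0
e=3: not even, res = 0+1 = 1
e=-2: even, res = 1*2+(-2) = 0
e=9: not even, res = 0+1 = 1
e=5: not even, res = 1+1 = 2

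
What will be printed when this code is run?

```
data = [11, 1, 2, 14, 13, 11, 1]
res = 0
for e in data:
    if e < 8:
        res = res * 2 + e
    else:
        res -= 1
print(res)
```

-5

e=11: not <8, res = 0-1 = -1
e=1: <8, res = (-1)*2+1 = -1
e=2: <8, res = (-1)*2+2 = 0
e=14: not <8, res = 0-1 = -1
e=13: not <8, res = (-1)-1 = -2
e=11: not <8, res = (-2)-1 = -3
e=1: <8, res = (-3)*2+1 = -5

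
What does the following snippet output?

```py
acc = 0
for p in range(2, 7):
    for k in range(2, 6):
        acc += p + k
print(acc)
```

150

p=2,k=2: acc = 0+4 = 4
p=2,k=3: acc = 4+5 = 9
p=2,k=4: acc = 9+6 = 15
p=2,k=5: acc = 15+7 = 22
p=3,k=2: acc = 22+5 = 27
p=3,k=3: acc = 27+6 = 33
p=3,k=4: acc = 33+7 = 40
p=3,k=5: acc = 40+8 = 48
p=4,k=2: acc = 48+6 = 54
p=4,k=3: acc = 54+7 = 61
p=4,k=4: acc = 61+8 = 69
p=4,k=5: acc = 69+9 = 78
p=5,k=2: acc = 78+7 = 85
p=5,k=3: acc = 85+8 = 93
p=5,k=4: acc = 93+9 = 102
p=5,k=5: acc = 102+10 = 112
p=6,k=2: acc = 112+8 = 120
p=6,k=3: acc = 120+9 = 129
p=6,k=4: acc = 129+10 = 139
p=6,k=5: acc = 139+11 = 150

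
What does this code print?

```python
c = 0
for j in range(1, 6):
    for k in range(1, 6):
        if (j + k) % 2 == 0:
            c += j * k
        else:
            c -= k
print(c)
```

81

j=1,k=1: even sum, c = 0+1 = 1
j=1,k=2: odd sum, c = 1-2 = -1
j=1,k=3: even sum, c = (-1)+3 = 2
j=1,k=4: odd sum, c = 2-4 = -2
j=1,k=5: even sum, c = (-2)+5 = 3
j=2,k=1: odd sum, c = 3-1 = 2
j=2,k=2: even sum, c = 2+4 = 6
j=2,k=3: odd sum, c = 6-3 = 3
j=2,k=4: even sum, c = 3+8 = 11
j=2,k=5: odd sum, c = 11-5 = 6
j=3,k=1: even sum, c = 6+3 = 9
j=3,k=2: odd sum, c = 9-2 = 7
j=3,k=3: even sum, c = 7+9 = 16
j=3,k=4: odd sum, c = 16-4 = 12
j=3,k=5: even sum, c = 12+15 = 27
j=4,k=1: odd sum, c = 27-1 = 26
j=4,k=2: even sum, c = 26+8 = 34
j=4,k=3: odd sum, c = 34-3 = 31
j=4,k=4: even sum, c = 31+16 = 47
j=4,k=5: odd sum, c = 47-5 = 42
j=5,k=1: even sum, c = 42+5 = 47
j=5,k=2: odd sum, c = 47-2 = 45
j=5,k=3: even sum, c = 45+15 = 60
j=5,k=4: odd sum, c = 60-4 = 56
j=5,k=5: even sum, c = 56+25 = 81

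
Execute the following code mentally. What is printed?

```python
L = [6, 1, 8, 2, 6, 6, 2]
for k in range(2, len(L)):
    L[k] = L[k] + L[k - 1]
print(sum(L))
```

k=2: L[2] = 8+1 = 9 → [6, 1, 9, 2, 6, 6, 2]
k=3: L[3] = 2+9 = 11 → [6, 1, 9, 11, 6, 6, 2]
k=4: L[4] = 6+11 = 17 → [6, 1, 9, 11, 17, 6, 2]
k=5: L[5] = 6+17 = 23 → [6, 1, 9, 11, 17, 23, 2]
k=6: L[6] = 2+23 = 25 → [6, 1, 9, 11, 17, 23, 25]
sum = 92

92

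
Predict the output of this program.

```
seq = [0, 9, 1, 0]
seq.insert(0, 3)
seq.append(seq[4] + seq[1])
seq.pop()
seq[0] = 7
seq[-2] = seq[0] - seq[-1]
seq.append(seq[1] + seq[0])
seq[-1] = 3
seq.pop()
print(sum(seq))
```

insert 3 at 0 → [3, 0, 9, 1, 0]
append seq[4]+seq[1] = 0+0 = 0 → [3, 0, 9, 1, 0, 0]
pop() removes 0 → [3, 0, 9, 1, 0]
seq[0] = 7 → [7, 0, 9, 1, 0]
seq[-2] = seq[0]-seq[-1] = 7-0 = 7 → [7, 0, 9, 7, 0]
append seq[1]+seq[0] = 0+7 = 7 → [7, 0, 9, 7, 0, 7]
seq[-1] = 3 → [7, 0, 9, 7, 0, 3]
pop() removes 3 → [7, 0, 9, 7, 0]
sum = 23

23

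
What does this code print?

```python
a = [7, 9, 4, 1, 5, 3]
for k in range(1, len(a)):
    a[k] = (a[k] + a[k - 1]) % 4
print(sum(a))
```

11

k=1: a[1] = (9+7)%4 = 0 → [7, 0, 4, 1, 5, 3]
k=2: a[2] = (4+0)%4 = 0 → [7, 0, 0, 1, 5, 3]
k=3: a[3] = (1+0)%4 = 1 → [7, 0, 0, 1, 5, 3]
k=4: a[4] = (5+1)%4 = 2 → [7, 0, 0, 1, 2, 3]
k=5: a[5] = (3+2)%4 = 1 → [7, 0, 0, 1, 2, 1]
sum = 11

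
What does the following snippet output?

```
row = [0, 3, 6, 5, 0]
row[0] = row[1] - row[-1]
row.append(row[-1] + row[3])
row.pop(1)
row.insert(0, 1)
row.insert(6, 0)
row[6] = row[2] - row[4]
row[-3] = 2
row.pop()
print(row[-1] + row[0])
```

6

row[0] = row[1]-row[-1] = 3-0 = 3 → [3, 3, 6, 5, 0]
append row[-1]+row[3] = 0+5 = 5 → [3, 3, 6, 5, 0, 5]
pop(1) removes 3 → [3, 6, 5, 0, 5]
insert 1 at 0 → [1, 3, 6, 5, 0, 5]
insert 0 at 6 → [1, 3, 6, 5, 0, 5, 0]
row[6] = row[2]-row[4] = 6-0 = 6 → [1, 3, 6, 5, 0, 5, 6]
row[-3] = 2 → [1, 3, 6, 5, 2, 5, 6]
pop() removes 6 → [1, 3, 6, 5, 2, 5]
row[-1]+row[0] = 5+1 = 6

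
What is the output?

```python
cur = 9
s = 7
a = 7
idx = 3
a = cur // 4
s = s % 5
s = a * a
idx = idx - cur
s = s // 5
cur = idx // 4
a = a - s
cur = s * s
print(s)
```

a = 9//4 = 2
s = 7%5 = 2
s = 2*2 = 4
idx = 3-9 = -6
s = 4//5 = 0
cur = (-6)//4 = -2
a = 2-0 = 2
cur = 0*0 = 0

0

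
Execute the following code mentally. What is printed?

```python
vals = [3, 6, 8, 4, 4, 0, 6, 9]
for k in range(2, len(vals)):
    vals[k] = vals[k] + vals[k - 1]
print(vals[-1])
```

37

k=2: vals[2] = 8+6 = 14 → [3, 6, 14, 4, 4, 0, 6, 9]
k=3: vals[3] = 4+14 = 18 → [3, 6, 14, 18, 4, 0, 6, 9]
k=4: vals[4] = 4+18 = 22 → [3, 6, 14, 18, 22, 0, 6, 9]
k=5: vals[5] = 0+22 = 22 → [3, 6, 14, 18, 22, 22, 6, 9]
k=6: vals[6] = 6+22 = 28 → [3, 6, 14, 18, 22, 22, 28, 9]
k=7: vals[7] = 9+28 = 37 → [3, 6, 14, 18, 22, 22, 28, 37]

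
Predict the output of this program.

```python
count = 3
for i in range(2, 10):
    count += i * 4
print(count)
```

179

i=2: count = 3+2*4 = 11
i=3: count = 11+3*4 = 23
i=4: count = 23+4*4 = 39
i=5: count = 39+5*4 = 59
i=6: count = 59+6*4 = 83
i=7: count = 83+7*4 = 111
i=8: count = 111+8*4 = 143
i=9: count = 143+9*4 = 179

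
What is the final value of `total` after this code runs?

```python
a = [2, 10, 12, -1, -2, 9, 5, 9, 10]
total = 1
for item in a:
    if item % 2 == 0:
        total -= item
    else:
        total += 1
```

item=2: even, total = 1-2 = -1
item=10: even, total = (-1)-10 = -11
item=12: even, total = (-11)-12 = -23
item=-1: not even, total = (-23)+1 = -22
item=-2: even, total = (-22)-(-2) = -20
item=9: not even, total = (-20)+1 = -19
item=5: not even, total = (-19)+1 = -18
item=9: not even, total = (-18)+1 = -17
item=10: even, total = (-17)-10 = -27

-27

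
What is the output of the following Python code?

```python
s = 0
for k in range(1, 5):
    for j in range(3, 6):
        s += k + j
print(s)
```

78

k=1,j=3: s = 0+4 = 4
k=1,j=4: s = 4+5 = 9
k=1,j=5: s = 9+6 = 15
k=2,j=3: s = 15+5 = 20
k=2,j=4: s = 20+6 = 26
k=2,j=5: s = 26+7 = 33
k=3,j=3: s = 33+6 = 39
k=3,j=4: s = 39+7 = 46
k=3,j=5: s = 46+8 = 54
k=4,j=3: s = 54+7 = 61
k=4,j=4: s = 61+8 = 69
k=4,j=5: s = 69+9 = 78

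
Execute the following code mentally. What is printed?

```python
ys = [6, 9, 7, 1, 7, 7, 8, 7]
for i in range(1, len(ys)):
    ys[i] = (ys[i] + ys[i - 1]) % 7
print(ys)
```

[6, 1, 1, 2, 2, 2, 3, 3]

i=1: ys[1] = (9+6)%7 = 1 → [6, 1, 7, 1, 7, 7, 8, 7]
i=2: ys[2] = (7+1)%7 = 1 → [6, 1, 1, 1, 7, 7, 8, 7]
i=3: ys[3] = (1+1)%7 = 2 → [6, 1, 1, 2, 7, 7, 8, 7]
i=4: ys[4] = (7+2)%7 = 2 → [6, 1, 1, 2, 2, 7, 8, 7]
i=5: ys[5] = (7+2)%7 = 2 → [6, 1, 1, 2, 2, 2, 8, 7]
i=6: ys[6] = (8+2)%7 = 3 → [6, 1, 1, 2, 2, 2, 3, 7]
i=7: ys[7] = (7+3)%7 = 3 → [6, 1, 1, 2, 2, 2, 3, 3]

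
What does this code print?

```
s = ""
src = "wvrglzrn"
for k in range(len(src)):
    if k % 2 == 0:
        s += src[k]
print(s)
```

wrlr

k=0: add 'w' → 'w'
k=1: skip
k=2: add 'r' → 'wr'
k=3: skip
k=4: add 'l' → 'wrl'
k=5: skip
k=6: add 'r' → 'wrlr'
k=7: skip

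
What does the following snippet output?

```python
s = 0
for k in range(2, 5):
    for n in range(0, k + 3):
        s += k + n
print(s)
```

102

k=2,n=0: s = 0+2 = 2
k=2,n=1: s = 2+3 = 5
k=2,n=2: s = 5+4 = 9
k=2,n=3: s = 9+5 = 14
k=2,n=4: s = 14+6 = 20
k=3,n=0: s = 20+3 = 23
k=3,n=1: s = 23+4 = 27
k=3,n=2: s = 27+5 = 32
k=3,n=3: s = 32+6 = 38
k=3,n=4: s = 38+7 = 45
k=3,n=5: s = 45+8 = 53
k=4,n=0: s = 53+4 = 57
k=4,n=1: s = 57+5 = 62
k=4,n=2: s = 62+6 = 68
k=4,n=3: s = 68+7 = 75
k=4,n=4: s = 75+8 = 83
k=4,n=5: s = 83+9 = 92
k=4,n=6: s = 92+10 = 102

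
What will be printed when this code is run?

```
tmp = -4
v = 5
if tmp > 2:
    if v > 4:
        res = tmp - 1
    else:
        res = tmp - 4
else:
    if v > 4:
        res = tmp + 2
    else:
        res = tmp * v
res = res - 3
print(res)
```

tmp=-4, v=5
tmp > 2 is False; v > 4 is True
→ res = tmp + 2 = -2
res = (-2)-3 = -5

-5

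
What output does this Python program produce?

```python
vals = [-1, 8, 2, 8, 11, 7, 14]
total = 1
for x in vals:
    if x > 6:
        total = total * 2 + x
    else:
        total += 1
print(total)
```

344

x=-1: not >6, total = 1+1 = 2
x=8: >6, total = 2*2+8 = 12
x=2: not >6, total = 12+1 = 13
x=8: >6, total = 13*2+8 = 34
x=11: >6, total = 34*2+11 = 79
x=7: >6, total = 79*2+7 = 165
x=14: >6, total = 165*2+14 = 344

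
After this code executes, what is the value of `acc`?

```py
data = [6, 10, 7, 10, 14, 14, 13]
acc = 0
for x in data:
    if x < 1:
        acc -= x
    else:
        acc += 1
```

7

x=6: not <1, acc = 0+1 = 1
x=10: not <1, acc = 1+1 = 2
x=7: not <1, acc = 2+1 = 3
x=10: not <1, acc = 3+1 = 4
x=14: not <1, acc = 4+1 = 5
x=14: not <1, acc = 5+1 = 6
x=13: not <1, acc = 6+1 = 7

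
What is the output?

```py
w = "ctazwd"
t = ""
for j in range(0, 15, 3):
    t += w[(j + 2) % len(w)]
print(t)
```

adada

j=0: add w[2]='a' → 'a'
j=3: add w[5]='d' → 'ad'
j=6: add w[2]='a' → 'ada'
j=9: add w[5]='d' → 'adad'
j=12: add w[2]='a' → 'adada'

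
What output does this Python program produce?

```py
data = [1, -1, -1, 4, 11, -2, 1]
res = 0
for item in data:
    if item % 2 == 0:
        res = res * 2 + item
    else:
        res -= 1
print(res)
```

item=1: not even, res = 0-1 = -1
item=-1: not even, res = (-1)-1 = -2
item=-1: not even, res = (-2)-1 = -3
item=4: even, res = (-3)*2+4 = -2
item=11: not even, res = (-2)-1 = -3
item=-2: even, res = (-3)*2+(-2) = -8
item=1: not even, res = (-8)-1 = -9

-9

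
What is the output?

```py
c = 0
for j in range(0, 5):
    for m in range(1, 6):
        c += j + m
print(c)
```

j=0,m=1: c = 0+1 = 1
j=0,m=2: c = 1+2 = 3
j=0,m=3: c = 3+3 = 6
j=0,m=4: c = 6+4 = 10
j=0,m=5: c = 10+5 = 15
j=1,m=1: c = 15+2 = 17
j=1,m=2: c = 17+3 = 20
j=1,m=3: c = 20+4 = 24
j=1,m=4: c = 24+5 = 29
j=1,m=5: c = 29+6 = 35
j=2,m=1: c = 35+3 = 38
j=2,m=2: c = 38+4 = 42
j=2,m=3: c = 42+5 = 47
j=2,m=4: c = 47+6 = 53
j=2,m=5: c = 53+7 = 60
j=3,m=1: c = 60+4 = 64
j=3,m=2: c = 64+5 = 69
j=3,m=3: c = 69+6 = 75
j=3,m=4: c = 75+7 = 82
j=3,m=5: c = 82+8 = 90
j=4,m=1: c = 90+5 = 95
j=4,m=2: c = 95+6 = 101
j=4,m=3: c = 101+7 = 108
j=4,m=4: c = 108+8 = 116
j=4,m=5: c = 116+9 = 125

125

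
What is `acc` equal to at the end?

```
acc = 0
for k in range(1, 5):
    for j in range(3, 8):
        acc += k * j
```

k=1,j=3: acc = 0+3 = 3
k=1,j=4: acc = 3+4 = 7
k=1,j=5: acc = 7+5 = 12
k=1,j=6: acc = 12+6 = 18
k=1,j=7: acc = 18+7 = 25
k=2,j=3: acc = 25+6 = 31
k=2,j=4: acc = 31+8 = 39
k=2,j=5: acc = 39+10 = 49
k=2,j=6: acc = 49+12 = 61
k=2,j=7: acc = 61+14 = 75
k=3,j=3: acc = 75+9 = 84
k=3,j=4: acc = 84+12 = 96
k=3,j=5: acc = 96+15 = 111
k=3,j=6: acc = 111+18 = 129
k=3,j=7: acc = 129+21 = 150
k=4,j=3: acc = 150+12 = 162
k=4,j=4: acc = 162+16 = 178
k=4,j=5: acc = 178+20 = 198
k=4,j=6: acc = 198+24 = 222
k=4,j=7: acc = 222+28 = 250

250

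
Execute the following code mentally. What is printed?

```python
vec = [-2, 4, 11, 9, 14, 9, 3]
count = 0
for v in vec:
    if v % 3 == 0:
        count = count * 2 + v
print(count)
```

v=-2: not %3==0
v=4: not %3==0
v=11: not %3==0
v=9: %3==0, count = 0*2+9 = 9
v=14: not %3==0
v=9: %3==0, count = 9*2+9 = 27
v=3: %3==0, count = 27*2+3 = 57

57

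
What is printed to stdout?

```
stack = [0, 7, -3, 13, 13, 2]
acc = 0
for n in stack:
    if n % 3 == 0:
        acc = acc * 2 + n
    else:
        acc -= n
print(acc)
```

n=0: %3==0, acc = 0*2+0 = 0
n=7: not %3==0, acc = 0-7 = -7
n=-3: %3==0, acc = (-7)*2+(-3) = -17
n=13: not %3==0, acc = (-17)-13 = -30
n=13: not %3==0, acc = (-30)-13 = -43
n=2: not %3==0, acc = (-43)-2 = -45

-45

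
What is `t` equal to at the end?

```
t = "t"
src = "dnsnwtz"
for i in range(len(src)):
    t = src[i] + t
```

'ztwnsndt'

i=0: prepend 'd' → 'dt'
i=1: prepend 'n' → 'ndt'
i=2: prepend 's' → 'sndt'
i=3: prepend 'n' → 'nsndt'
i=4: prepend 'w' → 'wnsndt'
i=5: prepend 't' → 'twnsndt'
i=6: prepend 'z' → 'ztwnsndt'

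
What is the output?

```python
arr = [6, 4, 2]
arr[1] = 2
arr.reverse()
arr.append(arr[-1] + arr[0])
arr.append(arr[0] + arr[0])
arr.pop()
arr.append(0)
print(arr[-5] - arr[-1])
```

2

arr[1] = 2 → [6, 2, 2]
reverse → [2, 2, 6]
append arr[-1]+arr[0] = 6+2 = 8 → [2, 2, 6, 8]
append arr[0]+arr[0] = 2+2 = 4 → [2, 2, 6, 8, 4]
pop() removes 4 → [2, 2, 6, 8]
append 0 → [2, 2, 6, 8, 0]
arr[-5]-arr[-1] = 2-0 = 2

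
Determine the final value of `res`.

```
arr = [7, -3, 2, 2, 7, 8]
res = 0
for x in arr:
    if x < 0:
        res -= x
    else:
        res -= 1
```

-2

x=7: not <0, res = 0-1 = -1
x=-3: <0, res = (-1)-(-3) = 2
x=2: not <0, res = 2-1 = 1
x=2: not <0, res = 1-1 = 0
x=7: not <0, res = 0-1 = -1
x=8: not <0, res = (-1)-1 = -2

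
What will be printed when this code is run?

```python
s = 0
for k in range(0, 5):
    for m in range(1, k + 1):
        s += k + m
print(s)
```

k=1,m=1: s = 0+2 = 2
k=2,m=1: s = 2+3 = 5
k=2,m=2: s = 5+4 = 9
k=3,m=1: s = 9+4 = 13
k=3,m=2: s = 13+5 = 18
k=3,m=3: s = 18+6 = 24
k=4,m=1: s = 24+5 = 29
k=4,m=2: s = 29+6 = 35
k=4,m=3: s = 35+7 = 42
k=4,m=4: s = 42+8 = 50

50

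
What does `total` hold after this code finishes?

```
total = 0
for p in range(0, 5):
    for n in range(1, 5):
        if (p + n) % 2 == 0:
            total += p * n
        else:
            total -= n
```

28

p=0,n=1: odd sum, total = 0-1 = -1
p=0,n=2: even sum, total = (-1)+0 = -1
p=0,n=3: odd sum, total = (-1)-3 = -4
p=0,n=4: even sum, total = (-4)+0 = -4
p=1,n=1: even sum, total = (-4)+1 = -3
p=1,n=2: odd sum, total = (-3)-2 = -5
p=1,n=3: even sum, total = (-5)+3 = -2
p=1,n=4: odd sum, total = (-2)-4 = -6
p=2,n=1: odd sum, total = (-6)-1 = -7
p=2,n=2: even sum, total = (-7)+4 = -3
p=2,n=3: odd sum, total = (-3)-3 = -6
p=2,n=4: even sum, total = (-6)+8 = 2
p=3,n=1: even sum, total = 2+3 = 5
p=3,n=2: odd sum, total = 5-2 = 3
p=3,n=3: even sum, total = 3+9 = 12
p=3,n=4: odd sum, total = 12-4 = 8
p=4,n=1: odd sum, total = 8-1 = 7
p=4,n=2: even sum, total = 7+8 = 15
p=4,n=3: odd sum, total = 15-3 = 12
p=4,n=4: even sum, total = 12+16 = 28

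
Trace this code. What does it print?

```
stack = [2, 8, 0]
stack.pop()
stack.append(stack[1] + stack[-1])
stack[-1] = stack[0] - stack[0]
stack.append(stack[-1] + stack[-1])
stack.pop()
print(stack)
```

[2, 8, 0]

pop() removes 0 → [2, 8]
append stack[1]+stack[-1] = 8+8 = 16 → [2, 8, 16]
stack[-1] = stack[0]-stack[0] = 2-2 = 0 → [2, 8, 0]
append stack[-1]+stack[-1] = 0+0 = 0 → [2, 8, 0, 0]
pop() removes 0 → [2, 8, 0]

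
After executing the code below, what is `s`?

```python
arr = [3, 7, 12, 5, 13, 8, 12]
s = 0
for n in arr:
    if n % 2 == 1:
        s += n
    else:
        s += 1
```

n=3: odd, s = 0+3 = 3
n=7: odd, s = 3+7 = 10
n=12: not odd, s = 10+1 = 11
n=5: odd, s = 11+5 = 16
n=13: odd, s = 16+13 = 29
n=8: not odd, s = 29+1 = 30
n=12: not odd, s = 30+1 = 31

31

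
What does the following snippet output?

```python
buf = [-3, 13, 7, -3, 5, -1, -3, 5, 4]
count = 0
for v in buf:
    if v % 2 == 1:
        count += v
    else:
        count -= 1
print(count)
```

v=-3: odd, count = 0+(-3) = -3
v=13: odd, count = (-3)+13 = 10
v=7: odd, count = 10+7 = 17
v=-3: odd, count = 17+(-3) = 14
v=5: odd, count = 14+5 = 19
v=-1: odd, count = 19+(-1) = 18
v=-3: odd, count = 18+(-3) = 15
v=5: odd, count = 15+5 = 20
v=4: not odd, count = 20-1 = 19

19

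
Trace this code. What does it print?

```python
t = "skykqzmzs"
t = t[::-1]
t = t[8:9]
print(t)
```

s

reverse → 'szmzqkyks'
slice [8:9] → 's'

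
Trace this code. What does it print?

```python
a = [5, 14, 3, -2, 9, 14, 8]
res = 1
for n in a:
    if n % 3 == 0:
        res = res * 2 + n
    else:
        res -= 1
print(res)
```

7

n=5: not %3==0, res = 1-1 = 0
n=14: not %3==0, res = 0-1 = -1
n=3: %3==0, res = (-1)*2+3 = 1
n=-2: not %3==0, res = 1-1 = 0
n=9: %3==0, res = 0*2+9 = 9
n=14: not %3==0, res = 9-1 = 8
n=8: not %3==0, res = 8-1 = 7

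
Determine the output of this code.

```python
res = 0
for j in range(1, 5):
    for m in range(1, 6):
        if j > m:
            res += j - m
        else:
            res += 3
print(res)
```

52

j=1,m=1: not 1>1, res = 0+3 = 3
j=1,m=2: not 1>2, res = 3+3 = 6
j=1,m=3: not 1>3, res = 6+3 = 9
j=1,m=4: not 1>4, res = 9+3 = 12
j=1,m=5: not 1>5, res = 12+3 = 15
j=2,m=1: 2>1, res = 15+1 = 16
j=2,m=2: not 2>2, res = 16+3 = 19
j=2,m=3: not 2>3, res = 19+3 = 22
j=2,m=4: not 2>4, res = 22+3 = 25
j=2,m=5: not 2>5, res = 25+3 = 28
j=3,m=1: 3>1, res = 28+2 = 30
j=3,m=2: 3>2, res = 30+1 = 31
j=3,m=3: not 3>3, res = 31+3 = 34
j=3,m=4: not 3>4, res = 34+3 = 37
j=3,m=5: not 3>5, res = 37+3 = 40
j=4,m=1: 4>1, res = 40+3 = 43
j=4,m=2: 4>2, res = 43+2 = 45
j=4,m=3: 4>3, res = 45+1 = 46
j=4,m=4: not 4>4, res = 46+3 = 49
j=4,m=5: not 4>5, res = 49+3 = 52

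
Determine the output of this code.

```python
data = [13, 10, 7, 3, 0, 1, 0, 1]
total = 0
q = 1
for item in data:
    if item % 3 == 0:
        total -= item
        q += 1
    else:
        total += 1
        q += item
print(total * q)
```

item=13: not %3==0, total = 0+1 = 1; q=14
item=10: not %3==0, total = 1+1 = 2; q=24
item=7: not %3==0, total = 2+1 = 3; q=31
item=3: %3==0, total = 3-3 = 0; q=32
item=0: %3==0, total = 0-0 = 0; q=33
item=1: not %3==0, total = 0+1 = 1; q=34
item=0: %3==0, total = 1-0 = 1; q=35
item=1: not %3==0, total = 1+1 = 2; q=36
total*q = 2*36 = 72

72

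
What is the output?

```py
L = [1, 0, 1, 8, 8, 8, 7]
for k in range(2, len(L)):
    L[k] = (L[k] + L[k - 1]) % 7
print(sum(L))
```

15

k=2: L[2] = (1+0)%7 = 1 → [1, 0, 1, 8, 8, 8, 7]
k=3: L[3] = (8+1)%7 = 2 → [1, 0, 1, 2, 8, 8, 7]
k=4: L[4] = (8+2)%7 = 3 → [1, 0, 1, 2, 3, 8, 7]
k=5: L[5] = (8+3)%7 = 4 → [1, 0, 1, 2, 3, 4, 7]
k=6: L[6] = (7+4)%7 = 4 → [1, 0, 1, 2, 3, 4, 4]
sum = 15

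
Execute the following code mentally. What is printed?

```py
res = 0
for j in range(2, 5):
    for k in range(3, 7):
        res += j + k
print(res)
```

j=2,k=3: res = 0+5 = 5
j=2,k=4: res = 5+6 = 11
j=2,k=5: res = 11+7 = 18
j=2,k=6: res = 18+8 = 26
j=3,k=3: res = 26+6 = 32
j=3,k=4: res = 32+7 = 39
j=3,k=5: res = 39+8 = 47
j=3,k=6: res = 47+9 = 56
j=4,k=3: res = 56+7 = 63
j=4,k=4: res = 63+8 = 71
j=4,k=5: res = 71+9 = 80
j=4,k=6: res = 80+10 = 90

90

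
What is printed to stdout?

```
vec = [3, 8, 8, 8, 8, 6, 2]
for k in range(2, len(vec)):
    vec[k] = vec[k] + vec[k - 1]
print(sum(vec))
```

k=2: vec[2] = 8+8 = 16 → [3, 8, 16, 8, 8, 6, 2]
k=3: vec[3] = 8+16 = 24 → [3, 8, 16, 24, 8, 6, 2]
k=4: vec[4] = 8+24 = 32 → [3, 8, 16, 24, 32, 6, 2]
k=5: vec[5] = 6+32 = 38 → [3, 8, 16, 24, 32, 38, 2]
k=6: vec[6] = 2+38 = 40 → [3, 8, 16, 24, 32, 38, 40]
sum = 161

161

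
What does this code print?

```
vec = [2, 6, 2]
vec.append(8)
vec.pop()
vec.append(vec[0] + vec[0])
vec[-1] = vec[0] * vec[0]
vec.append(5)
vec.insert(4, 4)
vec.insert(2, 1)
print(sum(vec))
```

append 8 → [2, 6, 2, 8]
pop() removes 8 → [2, 6, 2]
append vec[0]+vec[0] = 2+2 = 4 → [2, 6, 2, 4]
vec[-1] = vec[0]*vec[0] = 2*2 = 4 → [2, 6, 2, 4]
append 5 → [2, 6, 2, 4, 5]
insert 4 at 4 → [2, 6, 2, 4, 4, 5]
insert 1 at 2 → [2, 6, 1, 2, 4, 4, 5]
sum = 24

24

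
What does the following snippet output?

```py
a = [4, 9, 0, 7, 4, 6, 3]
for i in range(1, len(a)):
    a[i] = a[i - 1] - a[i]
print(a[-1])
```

-25

i=1: a[1] = 4-9 = -5 → [4, -5, 0, 7, 4, 6, 3]
i=2: a[2] = (-5)-0 = -5 → [4, -5, -5, 7, 4, 6, 3]
i=3: a[3] = (-5)-7 = -12 → [4, -5, -5, -12, 4, 6, 3]
i=4: a[4] = (-12)-4 = -16 → [4, -5, -5, -12, -16, 6, 3]
i=5: a[5] = (-16)-6 = -22 → [4, -5, -5, -12, -16, -22, 3]
i=6: a[6] = (-22)-3 = -25 → [4, -5, -5, -12, -16, -22, -25]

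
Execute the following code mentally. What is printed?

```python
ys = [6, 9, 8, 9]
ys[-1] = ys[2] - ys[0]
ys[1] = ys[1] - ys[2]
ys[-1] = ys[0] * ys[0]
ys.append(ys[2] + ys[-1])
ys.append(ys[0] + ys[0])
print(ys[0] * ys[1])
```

6

ys[-1] = ys[2]-ys[0] = 8-6 = 2 → [6, 9, 8, 2]
ys[1] = ys[1]-ys[2] = 9-8 = 1 → [6, 1, 8, 2]
ys[-1] = ys[0]*ys[0] = 6*6 = 36 → [6, 1, 8, 36]
append ys[2]+ys[-1] = 8+36 = 44 → [6, 1, 8, 36, 44]
append ys[0]+ys[0] = 6+6 = 12 → [6, 1, 8, 36, 44, 12]
ys[0]*ys[1] = 6*1 = 6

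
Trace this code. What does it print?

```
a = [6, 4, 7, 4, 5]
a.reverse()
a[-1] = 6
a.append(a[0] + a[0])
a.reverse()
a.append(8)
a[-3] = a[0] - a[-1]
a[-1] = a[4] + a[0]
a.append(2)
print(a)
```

reverse → [5, 4, 7, 4, 6]
a[-1] = 6 → [5, 4, 7, 4, 6]
append a[0]+a[0] = 5+5 = 10 → [5, 4, 7, 4, 6, 10]
reverse → [10, 6, 4, 7, 4, 5]
append 8 → [10, 6, 4, 7, 4, 5, 8]
a[-3] = a[0]-a[-1] = 10-8 = 2 → [10, 6, 4, 7, 2, 5, 8]
a[-1] = a[4]+a[0] = 2+10 = 12 → [10, 6, 4, 7, 2, 5, 12]
append 2 → [10, 6, 4, 7, 2, 5, 12, 2]

[10, 6, 4, 7, 2, 5, 12, 2]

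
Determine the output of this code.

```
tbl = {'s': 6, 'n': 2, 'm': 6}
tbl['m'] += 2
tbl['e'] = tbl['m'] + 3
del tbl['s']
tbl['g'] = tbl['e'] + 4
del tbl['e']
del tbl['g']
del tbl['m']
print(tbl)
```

tbl['m'] = 6+2 = 8 → {'s': 6, 'n': 2, 'm': 8}
tbl['e'] = tbl['m']+3 = 11 → {'s': 6, 'n': 2, 'm': 8, 'e': 11}
del 's' → {'n': 2, 'm': 8, 'e': 11}
tbl['g'] = tbl['e']+4 = 15 → {'n': 2, 'm': 8, 'e': 11, 'g': 15}
del 'e' → {'n': 2, 'm': 8, 'g': 15}
del 'g' → {'n': 2, 'm': 8}
del 'm' → {'n': 2}

{'n': 2}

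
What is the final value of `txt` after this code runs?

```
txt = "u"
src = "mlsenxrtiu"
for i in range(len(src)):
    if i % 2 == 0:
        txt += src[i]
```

'umsnri'

i=0: add 'm' → 'um'
i=1: skip
i=2: add 's' → 'ums'
i=3: skip
i=4: add 'n' → 'umsn'
i=5: skip
i=6: add 'r' → 'umsnr'
i=7: skip
i=8: add 'i' → 'umsnri'
i=9: skip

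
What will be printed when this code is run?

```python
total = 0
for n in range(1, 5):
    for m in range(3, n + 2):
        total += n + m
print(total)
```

42

n=2,m=3: total = 0+5 = 5
n=3,m=3: total = 5+6 = 11
n=3,m=4: total = 11+7 = 18
n=4,m=3: total = 18+7 = 25
n=4,m=4: total = 25+8 = 33
n=4,m=5: total = 33+9 = 42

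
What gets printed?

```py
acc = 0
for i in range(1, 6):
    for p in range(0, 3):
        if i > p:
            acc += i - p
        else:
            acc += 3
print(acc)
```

40

i=1,p=0: 1>0, acc = 0+1 = 1
i=1,p=1: not 1>1, acc = 1+3 = 4
i=1,p=2: not 1>2, acc = 4+3 = 7
i=2,p=0: 2>0, acc = 7+2 = 9
i=2,p=1: 2>1, acc = 9+1 = 10
i=2,p=2: not 2>2, acc = 10+3 = 13
i=3,p=0: 3>0, acc = 13+3 = 16
i=3,p=1: 3>1, acc = 16+2 = 18
i=3,p=2: 3>2, acc = 18+1 = 19
i=4,p=0: 4>0, acc = 19+4 = 23
i=4,p=1: 4>1, acc = 23+3 = 26
i=4,p=2: 4>2, acc = 26+2 = 28
i=5,p=0: 5>0, acc = 28+5 = 33
i=5,p=1: 5>1, acc = 33+4 = 37
i=5,p=2: 5>2, acc = 37+3 = 40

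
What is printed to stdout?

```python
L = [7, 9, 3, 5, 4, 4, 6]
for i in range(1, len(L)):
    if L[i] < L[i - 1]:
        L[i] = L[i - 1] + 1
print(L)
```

i=1: 9>=7, unchanged → [7, 9, 3, 5, 4, 4, 6]
i=2: 3<9, L[2] = 9+1 = 10 → [7, 9, 10, 5, 4, 4, 6]
i=3: 5<10, L[3] = 10+1 = 11 → [7, 9, 10, 11, 4, 4, 6]
i=4: 4<11, L[4] = 11+1 = 12 → [7, 9, 10, 11, 12, 4, 6]
i=5: 4<12, L[5] = 12+1 = 13 → [7, 9, 10, 11, 12, 13, 6]
i=6: 6<13, L[6] = 13+1 = 14 → [7, 9, 10, 11, 12, 13, 14]

[7, 9, 10, 11, 12, 13, 14]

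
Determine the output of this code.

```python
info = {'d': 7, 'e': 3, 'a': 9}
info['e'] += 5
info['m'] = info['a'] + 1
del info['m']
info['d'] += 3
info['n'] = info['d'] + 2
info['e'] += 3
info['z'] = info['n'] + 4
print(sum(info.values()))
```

58

info['e'] = 3+5 = 8 → {'d': 7, 'e': 8, 'a': 9}
info['m'] = info['a']+1 = 10 → {'d': 7, 'e': 8, 'a': 9, 'm': 10}
del 'm' → {'d': 7, 'e': 8, 'a': 9}
info['d'] = 7+3 = 10 → {'d': 10, 'e': 8, 'a': 9}
info['n'] = info['d']+2 = 12 → {'d': 10, 'e': 8, 'a': 9, 'n': 12}
info['e'] = 8+3 = 11 → {'d': 10, 'e': 11, 'a': 9, 'n': 12}
info['z'] = info['n']+4 = 16 → {'d': 10, 'e': 11, 'a': 9, 'n': 12, 'z': 16}
sum of values = 58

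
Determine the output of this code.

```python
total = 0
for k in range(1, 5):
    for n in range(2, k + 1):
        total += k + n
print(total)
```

k=2,n=2: total = 0+4 = 4
k=3,n=2: total = 4+5 = 9
k=3,n=3: total = 9+6 = 15
k=4,n=2: total = 15+6 = 21
k=4,n=3: total = 21+7 = 28
k=4,n=4: total = 28+8 = 36

36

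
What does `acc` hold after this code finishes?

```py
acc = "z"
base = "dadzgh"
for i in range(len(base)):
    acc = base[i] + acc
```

i=0: prepend 'd' → 'dz'
i=1: prepend 'a' → 'adz'
i=2: prepend 'd' → 'dadz'
i=3: prepend 'z' → 'zdadz'
i=4: prepend 'g' → 'gzdadz'
i=5: prepend 'h' → 'hgzdadz'

'hgzdadz'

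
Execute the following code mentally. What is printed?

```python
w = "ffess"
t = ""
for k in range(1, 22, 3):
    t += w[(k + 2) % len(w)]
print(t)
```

sfsefsf

k=1: add w[3]='s' → 's'
k=4: add w[1]='f' → 'sf'
k=7: add w[4]='s' → 'sfs'
k=10: add w[2]='e' → 'sfse'
k=13: add w[0]='f' → 'sfsef'
k=16: add w[3]='s' → 'sfsefs'
k=19: add w[1]='f' → 'sfsefsf'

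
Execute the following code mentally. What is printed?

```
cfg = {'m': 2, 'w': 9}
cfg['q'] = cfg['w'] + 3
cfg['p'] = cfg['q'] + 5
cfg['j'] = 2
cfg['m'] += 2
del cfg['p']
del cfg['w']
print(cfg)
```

cfg['q'] = cfg['w']+3 = 12 → {'m': 2, 'w': 9, 'q': 12}
cfg['p'] = cfg['q']+5 = 17 → {'m': 2, 'w': 9, 'q': 12, 'p': 17}
cfg['j'] = 2 → {'m': 2, 'w': 9, 'q': 12, 'p': 17, 'j': 2}
cfg['m'] = 2+2 = 4 → {'m': 4, 'w': 9, 'q': 12, 'p': 17, 'j': 2}
del 'p' → {'m': 4, 'w': 9, 'q': 12, 'j': 2}
del 'w' → {'m': 4, 'q': 12, 'j': 2}

{'m': 4, 'q': 12, 'j': 2}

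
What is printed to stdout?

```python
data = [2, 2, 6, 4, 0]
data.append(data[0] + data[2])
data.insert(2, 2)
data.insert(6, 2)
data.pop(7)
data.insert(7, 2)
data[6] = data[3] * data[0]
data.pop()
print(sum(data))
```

append data[0]+data[2] = 2+6 = 8 → [2, 2, 6, 4, 0, 8]
insert 2 at 2 → [2, 2, 2, 6, 4, 0, 8]
insert 2 at 6 → [2, 2, 2, 6, 4, 0, 2, 8]
pop(7) removes 8 → [2, 2, 2, 6, 4, 0, 2]
insert 2 at 7 → [2, 2, 2, 6, 4, 0, 2, 2]
data[6] = data[3]*data[0] = 6*2 = 12 → [2, 2, 2, 6, 4, 0, 12, 2]
pop() removes 2 → [2, 2, 2, 6, 4, 0, 12]
sum = 28

28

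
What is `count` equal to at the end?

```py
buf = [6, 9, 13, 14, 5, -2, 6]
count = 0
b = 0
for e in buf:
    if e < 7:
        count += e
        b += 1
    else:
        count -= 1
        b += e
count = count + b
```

e=6: <7, count = 0+6 = 6; b=1
e=9: not <7, count = 6-1 = 5; b=10
e=13: not <7, count = 5-1 = 4; b=23
e=14: not <7, count = 4-1 = 3; b=37
e=5: <7, count = 3+5 = 8; b=38
e=-2: <7, count = 8+(-2) = 6; b=39
e=6: <7, count = 6+6 = 12; b=40
count+b = 12+40 = 52

52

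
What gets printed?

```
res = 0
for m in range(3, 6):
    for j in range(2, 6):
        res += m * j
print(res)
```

m=3,j=2: res = 0+6 = 6
m=3,j=3: res = 6+9 = 15
m=3,j=4: res = 15+12 = 27
m=3,j=5: res = 27+15 = 42
m=4,j=2: res = 42+8 = 50
m=4,j=3: res = 50+12 = 62
m=4,j=4: res = 62+16 = 78
m=4,j=5: res = 78+20 = 98
m=5,j=2: res = 98+10 = 108
m=5,j=3: res = 108+15 = 123
m=5,j=4: res = 123+20 = 143
m=5,j=5: res = 143+25 = 168

168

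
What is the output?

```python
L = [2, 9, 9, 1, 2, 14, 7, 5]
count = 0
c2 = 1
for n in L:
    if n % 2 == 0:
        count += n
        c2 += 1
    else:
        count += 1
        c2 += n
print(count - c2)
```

-12

n=2: even, count = 0+2 = 2; c2=2
n=9: not even, count = 2+1 = 3; c2=11
n=9: not even, count = 3+1 = 4; c2=20
n=1: not even, count = 4+1 = 5; c2=21
n=2: even, count = 5+2 = 7; c2=22
n=14: even, count = 7+14 = 21; c2=23
n=7: not even, count = 21+1 = 22; c2=30
n=5: not even, count = 22+1 = 23; c2=35
count-c2 = 23-35 = -12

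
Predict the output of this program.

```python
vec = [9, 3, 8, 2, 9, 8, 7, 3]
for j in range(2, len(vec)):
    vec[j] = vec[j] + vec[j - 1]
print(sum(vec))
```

165

j=2: vec[2] = 8+3 = 11 → [9, 3, 11, 2, 9, 8, 7, 3]
j=3: vec[3] = 2+11 = 13 → [9, 3, 11, 13, 9, 8, 7, 3]
j=4: vec[4] = 9+13 = 22 → [9, 3, 11, 13, 22, 8, 7, 3]
j=5: vec[5] = 8+22 = 30 → [9, 3, 11, 13, 22, 30, 7, 3]
j=6: vec[6] = 7+30 = 37 → [9, 3, 11, 13, 22, 30, 37, 3]
j=7: vec[7] = 3+37 = 40 → [9, 3, 11, 13, 22, 30, 37, 40]
sum = 165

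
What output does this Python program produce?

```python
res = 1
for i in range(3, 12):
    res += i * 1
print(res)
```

i=3: res = 1+3*1 = 4
i=4: res = 4+4*1 = 8
i=5: res = 8+5*1 = 13
i=6: res = 13+6*1 = 19
i=7: res = 19+7*1 = 26
i=8: res = 26+8*1 = 34
i=9: res = 34+9*1 = 43
i=10: res = 43+10*1 = 53
i=11: res = 53+11*1 = 64

64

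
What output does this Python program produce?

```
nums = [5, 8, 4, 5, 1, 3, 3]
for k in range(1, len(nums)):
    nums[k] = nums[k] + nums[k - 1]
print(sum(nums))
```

135

k=1: nums[1] = 8+5 = 13 → [5, 13, 4, 5, 1, 3, 3]
k=2: nums[2] = 4+13 = 17 → [5, 13, 17, 5, 1, 3, 3]
k=3: nums[3] = 5+17 = 22 → [5, 13, 17, 22, 1, 3, 3]
k=4: nums[4] = 1+22 = 23 → [5, 13, 17, 22, 23, 3, 3]
k=5: nums[5] = 3+23 = 26 → [5, 13, 17, 22, 23, 26, 3]
k=6: nums[6] = 3+26 = 29 → [5, 13, 17, 22, 23, 26, 29]
sum = 135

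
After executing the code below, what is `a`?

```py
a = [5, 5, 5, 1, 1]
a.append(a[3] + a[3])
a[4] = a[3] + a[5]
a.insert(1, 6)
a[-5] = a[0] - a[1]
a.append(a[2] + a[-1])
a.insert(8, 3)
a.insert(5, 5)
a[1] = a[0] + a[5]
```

[5, 10, -1, 5, 1, 5, 3, 2, 1, 3]

append a[3]+a[3] = 1+1 = 2 → [5, 5, 5, 1, 1, 2]
a[4] = a[3]+a[5] = 1+2 = 3 → [5, 5, 5, 1, 3, 2]
insert 6 at 1 → [5, 6, 5, 5, 1, 3, 2]
a[-5] = a[0]-a[1] = 5-6 = -1 → [5, 6, -1, 5, 1, 3, 2]
append a[2]+a[-1] = (-1)+2 = 1 → [5, 6, -1, 5, 1, 3, 2, 1]
insert 3 at 8 → [5, 6, -1, 5, 1, 3, 2, 1, 3]
insert 5 at 5 → [5, 6, -1, 5, 1, 5, 3, 2, 1, 3]
a[1] = a[0]+a[5] = 5+5 = 10 → [5, 10, -1, 5, 1, 5, 3, 2, 1, 3]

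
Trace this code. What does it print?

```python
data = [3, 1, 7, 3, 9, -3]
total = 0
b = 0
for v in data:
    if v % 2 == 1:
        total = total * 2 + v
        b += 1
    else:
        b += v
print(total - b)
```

189

v=3: odd, total = 0*2+3 = 3; b=1
v=1: odd, total = 3*2+1 = 7; b=2
v=7: odd, total = 7*2+7 = 21; b=3
v=3: odd, total = 21*2+3 = 45; b=4
v=9: odd, total = 45*2+9 = 99; b=5
v=-3: odd, total = 99*2+(-3) = 195; b=6
total-b = 195-6 = 189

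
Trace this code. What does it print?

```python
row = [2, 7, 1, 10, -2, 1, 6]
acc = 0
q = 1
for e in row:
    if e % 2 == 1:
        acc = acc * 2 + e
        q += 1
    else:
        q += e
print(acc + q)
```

e=2: not odd; q=3
e=7: odd, acc = 0*2+7 = 7; q=4
e=1: odd, acc = 7*2+1 = 15; q=5
e=10: not odd; q=15
e=-2: not odd; q=13
e=1: odd, acc = 15*2+1 = 31; q=14
e=6: not odd; q=20
acc+q = 31+20 = 51

51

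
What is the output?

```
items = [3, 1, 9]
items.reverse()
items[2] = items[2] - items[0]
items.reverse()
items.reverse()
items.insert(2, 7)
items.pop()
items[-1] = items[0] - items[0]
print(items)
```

reverse → [9, 1, 3]
items[2] = items[2]-items[0] = 3-9 = -6 → [9, 1, -6]
reverse → [-6, 1, 9]
reverse → [9, 1, -6]
insert 7 at 2 → [9, 1, 7, -6]
pop() removes -6 → [9, 1, 7]
items[-1] = items[0]-items[0] = 9-9 = 0 → [9, 1, 0]

[9, 1, 0]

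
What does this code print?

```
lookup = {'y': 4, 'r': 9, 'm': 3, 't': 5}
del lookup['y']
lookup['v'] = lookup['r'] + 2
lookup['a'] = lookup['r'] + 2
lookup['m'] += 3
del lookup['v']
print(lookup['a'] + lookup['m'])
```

17

del 'y' → {'r': 9, 'm': 3, 't': 5}
lookup['v'] = lookup['r']+2 = 11 → {'r': 9, 'm': 3, 't': 5, 'v': 11}
lookup['a'] = lookup['r']+2 = 11 → {'r': 9, 'm': 3, 't': 5, 'v': 11, 'a': 11}
lookup['m'] = 3+3 = 6 → {'r': 9, 'm': 6, 't': 5, 'v': 11, 'a': 11}
del 'v' → {'r': 9, 'm': 6, 't': 5, 'a': 11}
lookup['a']+lookup['m'] = 11+6 = 17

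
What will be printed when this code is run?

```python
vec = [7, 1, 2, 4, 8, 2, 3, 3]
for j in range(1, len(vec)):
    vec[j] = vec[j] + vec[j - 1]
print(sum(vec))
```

142

j=1: vec[1] = 1+7 = 8 → [7, 8, 2, 4, 8, 2, 3, 3]
j=2: vec[2] = 2+8 = 10 → [7, 8, 10, 4, 8, 2, 3, 3]
j=3: vec[3] = 4+10 = 14 → [7, 8, 10, 14, 8, 2, 3, 3]
j=4: vec[4] = 8+14 = 22 → [7, 8, 10, 14, 22, 2, 3, 3]
j=5: vec[5] = 2+22 = 24 → [7, 8, 10, 14, 22, 24, 3, 3]
j=6: vec[6] = 3+24 = 27 → [7, 8, 10, 14, 22, 24, 27, 3]
j=7: vec[7] = 3+27 = 30 → [7, 8, 10, 14, 22, 24, 27, 30]
sum = 142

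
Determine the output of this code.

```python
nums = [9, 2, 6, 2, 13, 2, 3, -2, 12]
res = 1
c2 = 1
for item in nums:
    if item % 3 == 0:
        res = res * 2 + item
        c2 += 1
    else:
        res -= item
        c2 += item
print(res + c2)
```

72

item=9: %3==0, res = 1*2+9 = 11; c2=2
item=2: not %3==0, res = 11-2 = 9; c2=4
item=6: %3==0, res = 9*2+6 = 24; c2=5
item=2: not %3==0, res = 24-2 = 22; c2=7
item=13: not %3==0, res = 22-13 = 9; c2=20
item=2: not %3==0, res = 9-2 = 7; c2=22
item=3: %3==0, res = 7*2+3 = 17; c2=23
item=-2: not %3==0, res = 17-(-2) = 19; c2=21
item=12: %3==0, res = 19*2+12 = 50; c2=22
res+c2 = 50+22 = 72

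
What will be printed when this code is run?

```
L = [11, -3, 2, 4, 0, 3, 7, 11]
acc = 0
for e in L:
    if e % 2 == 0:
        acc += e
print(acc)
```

6

e=11: not even
e=-3: not even
e=2: even, acc = 0+2 = 2
e=4: even, acc = 2+4 = 6
e=0: even, acc = 6+0 = 6
e=3: not even
e=7: not even
e=11: not even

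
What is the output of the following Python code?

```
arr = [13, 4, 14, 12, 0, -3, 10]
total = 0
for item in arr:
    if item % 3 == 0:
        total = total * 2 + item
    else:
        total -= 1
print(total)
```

item=13: not %3==0, total = 0-1 = -1
item=4: not %3==0, total = (-1)-1 = -2
item=14: not %3==0, total = (-2)-1 = -3
item=12: %3==0, total = (-3)*2+12 = 6
item=0: %3==0, total = 6*2+0 = 12
item=-3: %3==0, total = 12*2+(-3) = 21
item=10: not %3==0, total = 21-1 = 20

20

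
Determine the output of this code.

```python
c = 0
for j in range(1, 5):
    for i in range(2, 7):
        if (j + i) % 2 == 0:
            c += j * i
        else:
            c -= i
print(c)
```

64

j=1,i=2: odd sum, c = 0-2 = -2
j=1,i=3: even sum, c = (-2)+3 = 1
j=1,i=4: odd sum, c = 1-4 = -3
j=1,i=5: even sum, c = (-3)+5 = 2
j=1,i=6: odd sum, c = 2-6 = -4
j=2,i=2: even sum, c = (-4)+4 = 0
j=2,i=3: odd sum, c = 0-3 = -3
j=2,i=4: even sum, c = (-3)+8 = 5
j=2,i=5: odd sum, c = 5-5 = 0
j=2,i=6: even sum, c = 0+12 = 12
j=3,i=2: odd sum, c = 12-2 = 10
j=3,i=3: even sum, c = 10+9 = 19
j=3,i=4: odd sum, c = 19-4 = 15
j=3,i=5: even sum, c = 15+15 = 30
j=3,i=6: odd sum, c = 30-6 = 24
j=4,i=2: even sum, c = 24+8 = 32
j=4,i=3: odd sum, c = 32-3 = 29
j=4,i=4: even sum, c = 29+16 = 45
j=4,i=5: odd sum, c = 45-5 = 40
j=4,i=6: even sum, c = 40+24 = 64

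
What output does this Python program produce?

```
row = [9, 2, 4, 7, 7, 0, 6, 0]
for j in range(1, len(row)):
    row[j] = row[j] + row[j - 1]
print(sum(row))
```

j=1: row[1] = 2+9 = 11 → [9, 11, 4, 7, 7, 0, 6, 0]
j=2: row[2] = 4+11 = 15 → [9, 11, 15, 7, 7, 0, 6, 0]
j=3: row[3] = 7+15 = 22 → [9, 11, 15, 22, 7, 0, 6, 0]
j=4: row[4] = 7+22 = 29 → [9, 11, 15, 22, 29, 0, 6, 0]
j=5: row[5] = 0+29 = 29 → [9, 11, 15, 22, 29, 29, 6, 0]
j=6: row[6] = 6+29 = 35 → [9, 11, 15, 22, 29, 29, 35, 0]
j=7: row[7] = 0+35 = 35 → [9, 11, 15, 22, 29, 29, 35, 35]
sum = 185

185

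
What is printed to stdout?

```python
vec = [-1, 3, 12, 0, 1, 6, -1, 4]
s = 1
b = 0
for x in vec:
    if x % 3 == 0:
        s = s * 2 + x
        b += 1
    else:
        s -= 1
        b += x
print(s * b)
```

x=-1: not %3==0, s = 1-1 = 0; b=-1
x=3: %3==0, s = 0*2+3 = 3; b=0
x=12: %3==0, s = 3*2+12 = 18; b=1
x=0: %3==0, s = 18*2+0 = 36; b=2
x=1: not %3==0, s = 36-1 = 35; b=3
x=6: %3==0, s = 35*2+6 = 76; b=4
x=-1: not %3==0, s = 76-1 = 75; b=3
x=4: not %3==0, s = 75-1 = 74; b=7
s*b = 74*7 = 518

518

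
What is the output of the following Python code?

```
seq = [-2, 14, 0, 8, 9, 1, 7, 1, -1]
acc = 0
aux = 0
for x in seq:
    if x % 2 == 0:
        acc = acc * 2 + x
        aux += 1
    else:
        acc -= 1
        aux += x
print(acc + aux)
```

64

x=-2: even, acc = 0*2+(-2) = -2; aux=1
x=14: even, acc = (-2)*2+14 = 10; aux=2
x=0: even, acc = 10*2+0 = 20; aux=3
x=8: even, acc = 20*2+8 = 48; aux=4
x=9: not even, acc = 48-1 = 47; aux=13
x=1: not even, acc = 47-1 = 46; aux=14
x=7: not even, acc = 46-1 = 45; aux=21
x=1: not even, acc = 45-1 = 44; aux=22
x=-1: not even, acc = 44-1 = 43; aux=21
acc+aux = 43+21 = 64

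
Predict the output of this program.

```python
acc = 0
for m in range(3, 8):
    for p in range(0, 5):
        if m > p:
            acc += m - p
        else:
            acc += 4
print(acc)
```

88

m=3,p=0: 3>0, acc = 0+3 = 3
m=3,p=1: 3>1, acc = 3+2 = 5
m=3,p=2: 3>2, acc = 5+1 = 6
m=3,p=3: not 3>3, acc = 6+4 = 10
m=3,p=4: not 3>4, acc = 10+4 = 14
m=4,p=0: 4>0, acc = 14+4 = 18
m=4,p=1: 4>1, acc = 18+3 = 21
m=4,p=2: 4>2, acc = 21+2 = 23
m=4,p=3: 4>3, acc = 23+1 = 24
m=4,p=4: not 4>4, acc = 24+4 = 28
m=5,p=0: 5>0, acc = 28+5 = 33
m=5,p=1: 5>1, acc = 33+4 = 37
m=5,p=2: 5>2, acc = 37+3 = 40
m=5,p=3: 5>3, acc = 40+2 = 42
m=5,p=4: 5>4, acc = 42+1 = 43
m=6,p=0: 6>0, acc = 43+6 = 49
m=6,p=1: 6>1, acc = 49+5 = 54
m=6,p=2: 6>2, acc = 54+4 = 58
m=6,p=3: 6>3, acc = 58+3 = 61
m=6,p=4: 6>4, acc = 61+2 = 63
m=7,p=0: 7>0, acc = 63+7 = 70
m=7,p=1: 7>1, acc = 70+6 = 76
m=7,p=2: 7>2, acc = 76+5 = 81
m=7,p=3: 7>3, acc = 81+4 = 85
m=7,p=4: 7>4, acc = 85+3 = 88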